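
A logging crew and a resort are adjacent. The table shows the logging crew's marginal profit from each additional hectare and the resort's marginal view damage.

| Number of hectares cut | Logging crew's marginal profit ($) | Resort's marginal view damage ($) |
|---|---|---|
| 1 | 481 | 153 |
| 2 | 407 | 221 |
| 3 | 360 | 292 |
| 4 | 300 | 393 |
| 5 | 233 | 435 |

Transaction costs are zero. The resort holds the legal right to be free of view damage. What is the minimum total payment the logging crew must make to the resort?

$666

Efficient level: marginal profit ≥ marginal view damage through level 3, so k* = 3.
With the resort holding the right, the logging crew must at least compensate total damage at k*: 153 + 221 + 292 = 666.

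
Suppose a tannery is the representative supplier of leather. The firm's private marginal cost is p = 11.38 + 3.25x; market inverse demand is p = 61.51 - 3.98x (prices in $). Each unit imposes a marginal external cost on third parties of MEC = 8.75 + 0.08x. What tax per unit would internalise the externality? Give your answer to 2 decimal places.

Social marginal cost = private MC + MEC = 20.13 + 3.33x.
Set SMC = demand: 20.13 + 3.33x = 61.51 - 3.98x → x* = 5.6607.
The Pigouvian tax equals MEC at x*: 8.75 + 0.08×5.6607 = 9.2029.

tax = $9.20 per unit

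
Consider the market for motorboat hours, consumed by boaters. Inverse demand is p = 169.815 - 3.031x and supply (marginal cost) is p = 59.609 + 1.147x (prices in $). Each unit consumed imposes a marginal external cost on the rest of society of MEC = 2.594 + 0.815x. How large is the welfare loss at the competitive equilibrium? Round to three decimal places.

Market equilibrium (private): 59.609 + 1.147x = 169.815 - 3.031x → x_m = 26.3777.
Social marginal benefit = demand − MEC = 167.221 - 3.846x.
Set SMB = MC: 167.221 - 3.846x = 59.609 + 1.147x → x* = 21.5526.
The loss is the area between SMB and MC from x* to x_m; with linear curves that's a triangle of height MEC(x_m).
DWL = ½ × 4.8251 × 24.0918 = 58.1227.

DWL = $58.123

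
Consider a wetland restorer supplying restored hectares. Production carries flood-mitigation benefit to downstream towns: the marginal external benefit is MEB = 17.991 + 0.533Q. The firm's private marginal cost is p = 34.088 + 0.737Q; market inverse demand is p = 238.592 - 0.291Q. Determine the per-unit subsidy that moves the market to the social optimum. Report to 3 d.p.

Social marginal cost = private MC − MEB = 16.097 + 0.204Q.
Set SMC = demand: 16.097 + 0.204Q = 238.592 - 0.291Q → Q* = 449.4848.
The Pigouvian subsidy equals MEB at Q*: 17.991 + 0.533×449.4848 = 257.5664.

subsidy = 257.566 per unit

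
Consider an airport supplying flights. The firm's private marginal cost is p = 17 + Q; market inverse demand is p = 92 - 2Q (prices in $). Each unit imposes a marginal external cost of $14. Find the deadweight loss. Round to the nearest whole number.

DWL = $33

Market equilibrium (private): 17 + Q = 92 - 2Q → Q_m = 25.0000.
Social marginal cost = private MC + MEC = 31 + Q.
Set SMC = demand: 31 + Q = 92 - 2Q → Q* = 20.3333.
The welfare-loss triangle has base |Q_m − Q*| and height MEC(Q_m) (the vertical gap between SMC and demand is zero at Q* and MEC at Q_m).
DWL = ½ × 4.6667 × 14.0000 = 32.6669.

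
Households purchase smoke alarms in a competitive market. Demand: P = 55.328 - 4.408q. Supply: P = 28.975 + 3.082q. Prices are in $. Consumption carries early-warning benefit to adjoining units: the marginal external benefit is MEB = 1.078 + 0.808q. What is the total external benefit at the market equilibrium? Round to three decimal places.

$8.794

Market equilibrium (private): 28.975 + 3.082q = 55.328 - 4.408q → q_m = 3.5184.
Total external benefit = ∫₀^{q_m} (1.078 + 0.808q) dq = 1.078×3.5184 + ½×0.808×3.5184² = 8.7940.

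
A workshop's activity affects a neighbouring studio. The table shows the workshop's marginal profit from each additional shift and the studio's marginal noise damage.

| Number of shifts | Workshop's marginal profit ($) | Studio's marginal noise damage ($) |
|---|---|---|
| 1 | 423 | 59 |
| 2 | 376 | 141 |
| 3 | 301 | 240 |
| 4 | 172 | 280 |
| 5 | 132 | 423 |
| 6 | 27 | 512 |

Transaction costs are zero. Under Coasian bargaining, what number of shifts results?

3

Bargaining reaches the level where marginal profit last exceeds marginal noise damage.
That holds through level 3 (301 ≥ 240) but not at 4 (172 < 280).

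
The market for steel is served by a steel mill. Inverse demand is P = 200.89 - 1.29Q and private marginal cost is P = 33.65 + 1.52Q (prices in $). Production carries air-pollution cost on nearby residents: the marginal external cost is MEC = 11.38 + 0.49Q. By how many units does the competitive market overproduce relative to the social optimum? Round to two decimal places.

Market equilibrium (private): 33.65 + 1.52Q = 200.89 - 1.29Q → Q_m = 59.5160.
Social marginal cost = private MC + MEC = 45.03 + 2.01Q.
Set SMC = demand: 45.03 + 2.01Q = 200.89 - 1.29Q → Q* = 47.2303.
Gap = |59.5160 − 47.2303| = 12.2857.

12.29 units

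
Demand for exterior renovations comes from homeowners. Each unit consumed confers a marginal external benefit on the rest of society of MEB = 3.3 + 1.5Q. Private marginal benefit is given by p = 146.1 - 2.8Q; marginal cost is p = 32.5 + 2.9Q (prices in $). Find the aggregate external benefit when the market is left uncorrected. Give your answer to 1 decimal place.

$363.7

Market equilibrium (private): 32.5 + 2.9Q = 146.1 - 2.8Q → Q_m = 19.9298.
Total external benefit = ∫₀^{Q_m} (3.3 + 1.5Q) dQ = 3.3×19.9298 + ½×1.5×19.9298² = 363.6660.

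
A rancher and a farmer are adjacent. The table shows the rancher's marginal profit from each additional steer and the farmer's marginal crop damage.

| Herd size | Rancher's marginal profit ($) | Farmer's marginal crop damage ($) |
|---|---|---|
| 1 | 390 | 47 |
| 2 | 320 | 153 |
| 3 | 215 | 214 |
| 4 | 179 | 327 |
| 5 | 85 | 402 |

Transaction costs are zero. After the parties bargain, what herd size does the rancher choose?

3

Bargaining reaches the level where marginal profit last exceeds marginal crop damage.
That holds through level 3 (215 ≥ 214) but not at 4 (179 < 327).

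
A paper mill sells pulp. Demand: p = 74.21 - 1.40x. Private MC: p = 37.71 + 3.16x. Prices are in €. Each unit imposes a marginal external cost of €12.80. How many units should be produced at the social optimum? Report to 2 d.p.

x* = 5.20

Social marginal cost = private MC + MEC = 50.51 + 3.16x.
Set SMC = demand: 50.51 + 3.16x = 74.21 - 1.40x → x* = 5.1974.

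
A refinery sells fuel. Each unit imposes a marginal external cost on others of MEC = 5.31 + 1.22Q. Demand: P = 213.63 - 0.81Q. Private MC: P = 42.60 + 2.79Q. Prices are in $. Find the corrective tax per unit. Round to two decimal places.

Social marginal cost = private MC + MEC = 47.91 + 4.01Q.
Set SMC = demand: 47.91 + 4.01Q = 213.63 - 0.81Q → Q* = 34.3817.
The Pigouvian tax equals MEC at Q*: 5.31 + 1.22×34.3817 = 47.2557.

tax = $47.26 per unit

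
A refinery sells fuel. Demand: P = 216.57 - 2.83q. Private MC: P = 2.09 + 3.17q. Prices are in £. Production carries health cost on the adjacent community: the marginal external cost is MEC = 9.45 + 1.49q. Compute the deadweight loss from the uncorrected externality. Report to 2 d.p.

DWL = £262.54

Market equilibrium (private): 2.09 + 3.17q = 216.57 - 2.83q → q_m = 35.7467.
Social marginal cost = private MC + MEC = 11.54 + 4.66q.
Set SMC = demand: 11.54 + 4.66q = 216.57 - 2.83q → q* = 27.3738.
The loss is the area between SMC and demand from q* to q_m; with linear curves that's a triangle of height MEC(q_m).
DWL = ½ × 8.3729 × 62.7125 = 262.5427.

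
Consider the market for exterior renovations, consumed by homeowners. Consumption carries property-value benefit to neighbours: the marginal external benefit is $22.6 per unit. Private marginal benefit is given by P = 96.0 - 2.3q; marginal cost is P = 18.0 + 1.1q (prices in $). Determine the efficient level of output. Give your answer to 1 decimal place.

q* = 29.6

Social marginal benefit = demand + MEB = 118.6 - 2.3q.
Set SMB = MC: 118.6 - 2.3q = 18.0 + 1.1q → q* = 29.5882.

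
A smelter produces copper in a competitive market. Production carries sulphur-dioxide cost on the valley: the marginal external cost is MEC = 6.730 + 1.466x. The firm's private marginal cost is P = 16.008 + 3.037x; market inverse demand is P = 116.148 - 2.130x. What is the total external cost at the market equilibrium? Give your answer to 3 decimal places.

405.755

Market equilibrium (private): 16.008 + 3.037x = 116.148 - 2.130x → x_m = 19.3807.
Total external cost = ∫₀^{x_m} (6.730 + 1.466x) dx = 6.730×19.3807 + ½×1.466×19.3807² = 405.7554.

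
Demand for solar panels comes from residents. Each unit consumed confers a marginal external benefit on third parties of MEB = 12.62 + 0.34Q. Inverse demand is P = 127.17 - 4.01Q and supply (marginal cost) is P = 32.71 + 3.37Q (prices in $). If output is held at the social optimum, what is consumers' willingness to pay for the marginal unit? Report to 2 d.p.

P = $66.18

Social marginal benefit = demand + MEB = 139.79 - 3.67Q.
Set SMB = MC: 139.79 - 3.67Q = 32.71 + 3.37Q → Q* = 15.2102.
Consumer price on the demand curve at Q*: 127.17 − 4.01×15.2102 = 66.1771.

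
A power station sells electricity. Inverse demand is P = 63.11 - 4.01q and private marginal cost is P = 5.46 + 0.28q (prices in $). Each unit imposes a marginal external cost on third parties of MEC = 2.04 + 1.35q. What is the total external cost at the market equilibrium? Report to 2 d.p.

$149.31

Market equilibrium (private): 5.46 + 0.28q = 63.11 - 4.01q → q_m = 13.4382.
Total external cost = ∫₀^{q_m} (2.04 + 1.35q) dq = 2.04×13.4382 + ½×1.35×13.4382² = 149.3090.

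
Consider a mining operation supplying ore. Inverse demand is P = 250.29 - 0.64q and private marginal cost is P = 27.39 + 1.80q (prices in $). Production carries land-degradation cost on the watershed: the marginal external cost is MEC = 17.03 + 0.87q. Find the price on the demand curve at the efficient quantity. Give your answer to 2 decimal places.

Social marginal cost = private MC + MEC = 44.42 + 2.67q.
Set SMC = demand: 44.42 + 2.67q = 250.29 - 0.64q → q* = 62.1964.
Consumer price on the demand curve at q*: 250.29 − 0.64×62.1964 = 210.4843.

P = $210.48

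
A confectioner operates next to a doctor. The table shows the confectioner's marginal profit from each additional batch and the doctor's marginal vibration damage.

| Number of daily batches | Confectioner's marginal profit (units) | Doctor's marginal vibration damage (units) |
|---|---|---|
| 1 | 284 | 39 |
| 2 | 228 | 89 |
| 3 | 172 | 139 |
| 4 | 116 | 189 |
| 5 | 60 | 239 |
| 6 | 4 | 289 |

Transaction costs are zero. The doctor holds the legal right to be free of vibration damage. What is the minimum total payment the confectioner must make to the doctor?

267

Efficient level: marginal profit ≥ marginal vibration damage through level 3, so k* = 3.
With the doctor holding the right, the confectioner must at least compensate total damage at k*: 39 + 89 + 139 = 267.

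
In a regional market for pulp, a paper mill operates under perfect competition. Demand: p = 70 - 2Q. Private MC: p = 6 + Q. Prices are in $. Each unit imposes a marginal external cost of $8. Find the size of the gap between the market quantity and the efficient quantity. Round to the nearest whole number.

3 units

Market equilibrium (private): 6 + Q = 70 - 2Q → Q_m = 21.3333.
Social marginal cost = private MC + MEC = 14 + Q.
Set SMC = demand: 14 + Q = 70 - 2Q → Q* = 18.6667.
Gap = |21.3333 − 18.6667| = 2.6666.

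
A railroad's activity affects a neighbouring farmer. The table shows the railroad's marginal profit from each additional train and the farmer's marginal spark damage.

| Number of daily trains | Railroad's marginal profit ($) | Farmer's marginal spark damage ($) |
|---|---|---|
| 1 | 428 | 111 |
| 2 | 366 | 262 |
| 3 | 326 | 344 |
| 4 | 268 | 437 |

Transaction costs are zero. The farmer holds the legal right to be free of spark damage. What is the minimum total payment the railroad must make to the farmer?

$373

Efficient level: marginal profit ≥ marginal spark damage through level 2, so k* = 2.
With the farmer holding the right, the railroad must at least compensate total damage at k*: 111 + 262 = 373.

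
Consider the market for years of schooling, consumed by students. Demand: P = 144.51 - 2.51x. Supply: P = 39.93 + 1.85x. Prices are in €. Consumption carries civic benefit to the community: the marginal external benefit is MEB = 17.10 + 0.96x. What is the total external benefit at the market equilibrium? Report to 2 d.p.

Market equilibrium (private): 39.93 + 1.85x = 144.51 - 2.51x → x_m = 23.9862.
Total external benefit = ∫₀^{x_m} (17.10 + 0.96x) dx = 17.10×23.9862 + ½×0.96×23.9862² = 686.3262.

€686.33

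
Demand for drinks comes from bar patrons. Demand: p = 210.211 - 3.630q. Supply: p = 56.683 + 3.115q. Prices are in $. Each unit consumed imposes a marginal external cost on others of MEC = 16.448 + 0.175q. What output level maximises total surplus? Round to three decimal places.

q* = 19.809

Social marginal benefit = demand − MEC = 193.763 - 3.805q.
Set SMB = MC: 193.763 - 3.805q = 56.683 + 3.115q → q* = 19.8092.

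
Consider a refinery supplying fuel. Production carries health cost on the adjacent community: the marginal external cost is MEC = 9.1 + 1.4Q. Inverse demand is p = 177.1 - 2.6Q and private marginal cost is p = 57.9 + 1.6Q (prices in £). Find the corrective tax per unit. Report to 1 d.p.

tax = £36.6 per unit

Social marginal cost = private MC + MEC = 67.0 + 3.0Q.
Set SMC = demand: 67.0 + 3.0Q = 177.1 - 2.6Q → Q* = 19.6607.
The Pigouvian tax equals MEC at Q*: 9.1 + 1.4×19.6607 = 36.6250.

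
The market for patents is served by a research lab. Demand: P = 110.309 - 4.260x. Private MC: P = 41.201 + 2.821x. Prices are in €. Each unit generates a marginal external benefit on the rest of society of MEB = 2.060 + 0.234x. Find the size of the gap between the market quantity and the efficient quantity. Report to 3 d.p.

0.634 units

Market equilibrium (private): 41.201 + 2.821x = 110.309 - 4.260x → x_m = 9.7596.
Social marginal cost = private MC − MEB = 39.141 + 2.587x.
Set SMC = demand: 39.141 + 2.587x = 110.309 - 4.260x → x* = 10.3940.
Gap = |9.7596 − 10.3940| = 0.6344.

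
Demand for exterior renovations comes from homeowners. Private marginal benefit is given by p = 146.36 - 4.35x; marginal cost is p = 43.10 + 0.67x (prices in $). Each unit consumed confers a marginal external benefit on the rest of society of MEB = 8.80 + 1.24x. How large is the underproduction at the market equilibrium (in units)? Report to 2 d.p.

Market equilibrium (private): 43.10 + 0.67x = 146.36 - 4.35x → x_m = 20.5697.
Social marginal benefit = demand + MEB = 155.16 - 3.11x.
Set SMB = MC: 155.16 - 3.11x = 43.10 + 0.67x → x* = 29.6455.
Gap = |20.5697 − 29.6455| = 9.0758.

9.08 units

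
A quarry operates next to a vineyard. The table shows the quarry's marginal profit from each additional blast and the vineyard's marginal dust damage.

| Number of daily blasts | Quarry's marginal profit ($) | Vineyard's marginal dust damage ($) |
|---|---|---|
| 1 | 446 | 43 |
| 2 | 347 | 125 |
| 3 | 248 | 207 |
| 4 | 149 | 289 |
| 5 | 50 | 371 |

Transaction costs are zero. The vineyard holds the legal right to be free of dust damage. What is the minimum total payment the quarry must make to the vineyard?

$375

Efficient level: marginal profit ≥ marginal dust damage through level 3, so k* = 3.
With the vineyard holding the right, the quarry must at least compensate total damage at k*: 43 + 125 + 207 = 375.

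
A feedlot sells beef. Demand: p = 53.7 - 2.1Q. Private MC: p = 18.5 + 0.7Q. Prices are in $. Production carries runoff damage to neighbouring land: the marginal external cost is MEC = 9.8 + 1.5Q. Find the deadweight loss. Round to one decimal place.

Market equilibrium (private): 18.5 + 0.7Q = 53.7 - 2.1Q → Q_m = 12.5714.
Social marginal cost = private MC + MEC = 28.3 + 2.2Q.
Set SMC = demand: 28.3 + 2.2Q = 53.7 - 2.1Q → Q* = 5.9070.
Between Q* and Q_m the wedge SMC − demand runs linearly from 0 to MEC(Q_m), so the loss is a triangle.
DWL = ½ × 6.6644 × 28.6571 = 95.4912.

DWL = $95.5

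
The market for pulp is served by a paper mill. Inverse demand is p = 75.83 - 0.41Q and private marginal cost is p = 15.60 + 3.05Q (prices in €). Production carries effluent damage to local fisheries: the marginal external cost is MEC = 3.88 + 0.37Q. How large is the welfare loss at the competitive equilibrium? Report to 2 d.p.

DWL = €13.91

Market equilibrium (private): 15.60 + 3.05Q = 75.83 - 0.41Q → Q_m = 17.4075.
Social marginal cost = private MC + MEC = 19.48 + 3.42Q.
Set SMC = demand: 19.48 + 3.42Q = 75.83 - 0.41Q → Q* = 14.7128.
Between Q* and Q_m the wedge SMC − demand runs linearly from 0 to MEC(Q_m), so the loss is a triangle.
DWL = ½ × 2.6947 × 10.3208 = 13.9057.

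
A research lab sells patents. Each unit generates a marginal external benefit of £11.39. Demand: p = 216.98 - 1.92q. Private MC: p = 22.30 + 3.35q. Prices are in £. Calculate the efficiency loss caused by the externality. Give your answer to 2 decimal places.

DWL = £12.31

Market equilibrium (private): 22.30 + 3.35q = 216.98 - 1.92q → q_m = 36.9412.
Social marginal cost = private MC − MEB = 10.91 + 3.35q.
Set SMC = demand: 10.91 + 3.35q = 216.98 - 1.92q → q* = 39.1025.
The welfare-loss triangle has base |q_m − q*| and height MEB(q_m) (the vertical gap between SMC and demand is zero at q* and MEB at q_m).
DWL = ½ × 2.1613 × 11.3900 = 12.3086.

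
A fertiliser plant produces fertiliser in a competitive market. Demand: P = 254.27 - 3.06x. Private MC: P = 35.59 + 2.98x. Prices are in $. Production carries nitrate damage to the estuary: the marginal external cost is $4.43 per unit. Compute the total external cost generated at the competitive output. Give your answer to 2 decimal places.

Market equilibrium (private): 35.59 + 2.98x = 254.27 - 3.06x → x_m = 36.2053.
Total external cost = MEC × x_m = 4.43 × 36.2053 = 160.3895.

$160.39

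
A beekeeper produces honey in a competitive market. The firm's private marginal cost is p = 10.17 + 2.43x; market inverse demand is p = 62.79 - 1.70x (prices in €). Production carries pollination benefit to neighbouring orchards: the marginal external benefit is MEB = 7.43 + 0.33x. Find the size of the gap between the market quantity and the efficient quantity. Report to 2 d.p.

Market equilibrium (private): 10.17 + 2.43x = 62.79 - 1.70x → x_m = 12.7409.
Social marginal cost = private MC − MEB = 2.74 + 2.10x.
Set SMC = demand: 2.74 + 2.10x = 62.79 - 1.70x → x* = 15.8026.
Gap = |12.7409 − 15.8026| = 3.0617.

3.06 units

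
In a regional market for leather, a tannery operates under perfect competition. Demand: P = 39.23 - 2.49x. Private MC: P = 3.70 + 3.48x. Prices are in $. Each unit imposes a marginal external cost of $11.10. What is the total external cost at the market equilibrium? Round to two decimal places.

$66.06

Market equilibrium (private): 3.70 + 3.48x = 39.23 - 2.49x → x_m = 5.9514.
Total external cost = MEC × x_m = 11.10 × 5.9514 = 66.0605.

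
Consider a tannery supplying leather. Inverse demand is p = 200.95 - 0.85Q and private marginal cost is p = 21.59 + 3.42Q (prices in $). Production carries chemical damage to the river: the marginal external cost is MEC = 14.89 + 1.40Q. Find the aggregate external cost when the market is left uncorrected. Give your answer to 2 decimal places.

$1860.53

Market equilibrium (private): 21.59 + 3.42Q = 200.95 - 0.85Q → Q_m = 42.0047.
Total external cost = ∫₀^{Q_m} (14.89 + 1.40Q) dQ = 14.89×42.0047 + ½×1.40×42.0047² = 1860.5264.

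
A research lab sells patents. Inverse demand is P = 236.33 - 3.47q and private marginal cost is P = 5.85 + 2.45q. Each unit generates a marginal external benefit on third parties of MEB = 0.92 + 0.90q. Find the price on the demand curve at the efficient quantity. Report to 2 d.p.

P = 76.38

Social marginal cost = private MC − MEB = 4.93 + 1.55q.
Set SMC = demand: 4.93 + 1.55q = 236.33 - 3.47q → q* = 46.0956.
Consumer price on the demand curve at q*: 236.33 − 3.47×46.0956 = 76.3783.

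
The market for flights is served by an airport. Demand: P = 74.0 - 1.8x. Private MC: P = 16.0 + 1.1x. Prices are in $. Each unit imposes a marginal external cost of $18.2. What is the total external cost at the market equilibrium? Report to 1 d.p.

$364.0

Market equilibrium (private): 16.0 + 1.1x = 74.0 - 1.8x → x_m = 20.0000.
Total external cost = MEC × x_m = 18.2 × 20.0000 = 364.0000.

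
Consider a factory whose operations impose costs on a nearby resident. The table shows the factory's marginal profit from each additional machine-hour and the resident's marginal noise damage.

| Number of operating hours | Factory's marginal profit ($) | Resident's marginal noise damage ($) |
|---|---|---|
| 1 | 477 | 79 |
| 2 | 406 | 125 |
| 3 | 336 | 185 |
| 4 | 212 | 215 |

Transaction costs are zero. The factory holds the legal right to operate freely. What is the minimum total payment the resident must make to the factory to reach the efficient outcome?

$212

Left alone the factory would choose level 4 (marginal profit stays positive).
Efficient level: k* = 3 (marginal profit ≥ marginal noise damage through 3).
The resident must at least cover the factory's forgone profit from cutting 4→3: 212 = 212.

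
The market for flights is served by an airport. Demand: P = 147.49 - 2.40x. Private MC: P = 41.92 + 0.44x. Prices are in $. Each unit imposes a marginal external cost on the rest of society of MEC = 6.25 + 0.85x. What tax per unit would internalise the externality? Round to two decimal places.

Social marginal cost = private MC + MEC = 48.17 + 1.29x.
Set SMC = demand: 48.17 + 1.29x = 147.49 - 2.40x → x* = 26.9160.
The Pigouvian tax equals MEC at x*: 6.25 + 0.85×26.9160 = 29.1286.

tax = $29.13 per unit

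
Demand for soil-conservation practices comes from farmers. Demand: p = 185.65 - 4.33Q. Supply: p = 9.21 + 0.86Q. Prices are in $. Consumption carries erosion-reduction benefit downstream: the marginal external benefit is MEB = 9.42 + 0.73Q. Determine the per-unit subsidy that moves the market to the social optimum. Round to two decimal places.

subsidy = $39.84 per unit

Social marginal benefit = demand + MEB = 195.07 - 3.60Q.
Set SMB = MC: 195.07 - 3.60Q = 9.21 + 0.86Q → Q* = 41.6726.
The Pigouvian subsidy equals MEB at Q*: 9.42 + 0.73×41.6726 = 39.8410.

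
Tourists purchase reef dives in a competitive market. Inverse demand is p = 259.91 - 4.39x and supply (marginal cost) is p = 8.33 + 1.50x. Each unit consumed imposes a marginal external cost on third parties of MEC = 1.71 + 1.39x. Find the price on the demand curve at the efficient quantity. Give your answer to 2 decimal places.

Social marginal benefit = demand − MEC = 258.20 - 5.78x.
Set SMB = MC: 258.20 - 5.78x = 8.33 + 1.50x → x* = 34.3228.
Consumer price on the demand curve at x*: 259.91 − 4.39×34.3228 = 109.2329.

P = 109.23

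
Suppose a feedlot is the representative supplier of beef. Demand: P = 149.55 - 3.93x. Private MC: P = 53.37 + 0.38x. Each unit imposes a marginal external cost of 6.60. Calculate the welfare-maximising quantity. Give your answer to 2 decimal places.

x* = 20.78

Social marginal cost = private MC + MEC = 59.97 + 0.38x.
Set SMC = demand: 59.97 + 0.38x = 149.55 - 3.93x → x* = 20.7842.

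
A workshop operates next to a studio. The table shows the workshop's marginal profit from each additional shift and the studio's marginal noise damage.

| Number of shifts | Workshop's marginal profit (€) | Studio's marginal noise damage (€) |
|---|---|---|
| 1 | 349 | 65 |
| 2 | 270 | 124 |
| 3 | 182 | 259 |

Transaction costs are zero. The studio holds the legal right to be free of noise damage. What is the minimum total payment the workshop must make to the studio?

€189

Efficient level: marginal profit ≥ marginal noise damage through level 2, so k* = 2.
With the studio holding the right, the workshop must at least compensate total damage at k*: 65 + 124 = 189.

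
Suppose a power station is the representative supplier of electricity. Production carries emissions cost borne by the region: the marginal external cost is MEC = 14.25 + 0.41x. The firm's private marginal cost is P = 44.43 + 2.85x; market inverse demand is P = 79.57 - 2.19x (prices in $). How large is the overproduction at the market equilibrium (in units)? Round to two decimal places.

3.14 units

Market equilibrium (private): 44.43 + 2.85x = 79.57 - 2.19x → x_m = 6.9722.
Social marginal cost = private MC + MEC = 58.68 + 3.26x.
Set SMC = demand: 58.68 + 3.26x = 79.57 - 2.19x → x* = 3.8330.
Gap = |6.9722 − 3.8330| = 3.1392.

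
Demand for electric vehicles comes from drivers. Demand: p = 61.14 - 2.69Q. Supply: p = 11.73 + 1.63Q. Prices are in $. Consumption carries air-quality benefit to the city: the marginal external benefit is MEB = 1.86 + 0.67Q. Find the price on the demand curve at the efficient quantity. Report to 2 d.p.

P = $23.35

Social marginal benefit = demand + MEB = 63.00 - 2.02Q.
Set SMB = MC: 63.00 - 2.02Q = 11.73 + 1.63Q → Q* = 14.0466.
Consumer price on the demand curve at Q*: 61.14 − 2.69×14.0466 = 23.3546.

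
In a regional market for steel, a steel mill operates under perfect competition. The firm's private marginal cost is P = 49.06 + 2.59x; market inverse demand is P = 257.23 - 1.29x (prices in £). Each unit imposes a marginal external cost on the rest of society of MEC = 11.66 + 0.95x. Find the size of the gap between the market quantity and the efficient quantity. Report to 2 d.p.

Market equilibrium (private): 49.06 + 2.59x = 257.23 - 1.29x → x_m = 53.6521.
Social marginal cost = private MC + MEC = 60.72 + 3.54x.
Set SMC = demand: 60.72 + 3.54x = 257.23 - 1.29x → x* = 40.6853.
Gap = |53.6521 − 40.6853| = 12.9668.

12.97 units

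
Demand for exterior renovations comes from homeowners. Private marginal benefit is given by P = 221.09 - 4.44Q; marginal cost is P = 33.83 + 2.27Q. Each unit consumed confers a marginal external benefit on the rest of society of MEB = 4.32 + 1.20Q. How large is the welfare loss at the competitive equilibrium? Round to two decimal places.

Market equilibrium (private): 33.83 + 2.27Q = 221.09 - 4.44Q → Q_m = 27.9076.
Social marginal benefit = demand + MEB = 225.41 - 3.24Q.
Set SMB = MC: 225.41 - 3.24Q = 33.83 + 2.27Q → Q* = 34.7695.
Height of the DWL triangle at Q_m is SMB(Q_m) − MC(Q_m) = MEB(Q_m) = 37.8091.
DWL = ½ × 6.8619 × 37.8091 = 129.7211.

DWL = 129.72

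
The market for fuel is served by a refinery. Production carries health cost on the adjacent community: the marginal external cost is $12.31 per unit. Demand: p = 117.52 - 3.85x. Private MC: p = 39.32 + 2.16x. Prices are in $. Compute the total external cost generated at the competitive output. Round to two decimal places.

$160.17

Market equilibrium (private): 39.32 + 2.16x = 117.52 - 3.85x → x_m = 13.0116.
Total external cost = MEC × x_m = 12.31 × 13.0116 = 160.1728.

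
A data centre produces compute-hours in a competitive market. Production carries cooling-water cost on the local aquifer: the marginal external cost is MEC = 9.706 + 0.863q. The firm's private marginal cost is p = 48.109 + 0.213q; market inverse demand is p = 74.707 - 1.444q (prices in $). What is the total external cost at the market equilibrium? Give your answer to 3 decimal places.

Market equilibrium (private): 48.109 + 0.213q = 74.707 - 1.444q → q_m = 16.0519.
Total external cost = ∫₀^{q_m} (9.706 + 0.863q) dq = 9.706×16.0519 + ½×0.863×16.0519² = 266.9815.

$266.982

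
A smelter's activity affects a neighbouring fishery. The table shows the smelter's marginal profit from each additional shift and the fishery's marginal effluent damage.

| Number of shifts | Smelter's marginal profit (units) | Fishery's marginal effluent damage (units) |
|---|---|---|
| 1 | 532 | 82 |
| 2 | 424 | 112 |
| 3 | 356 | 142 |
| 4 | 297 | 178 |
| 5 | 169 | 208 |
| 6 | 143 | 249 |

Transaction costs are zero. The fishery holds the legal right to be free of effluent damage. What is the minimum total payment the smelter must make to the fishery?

Efficient level: marginal profit ≥ marginal effluent damage through level 4, so k* = 4.
With the fishery holding the right, the smelter must at least compensate total damage at k*: 82 + 112 + 142 + 178 = 514.

514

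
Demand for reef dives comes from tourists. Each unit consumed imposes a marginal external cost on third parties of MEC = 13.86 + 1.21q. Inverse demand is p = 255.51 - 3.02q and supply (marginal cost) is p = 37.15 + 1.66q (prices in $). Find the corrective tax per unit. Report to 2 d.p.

tax = $55.87 per unit

Social marginal benefit = demand − MEC = 241.65 - 4.23q.
Set SMB = MC: 241.65 - 4.23q = 37.15 + 1.66q → q* = 34.7199.
The Pigouvian tax equals MEC at q*: 13.86 + 1.21×34.7199 = 55.8711.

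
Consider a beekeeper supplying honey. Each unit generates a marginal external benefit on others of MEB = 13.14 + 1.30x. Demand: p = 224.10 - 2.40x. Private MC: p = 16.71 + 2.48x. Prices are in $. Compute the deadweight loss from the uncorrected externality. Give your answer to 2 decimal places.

DWL = $653.19

Market equilibrium (private): 16.71 + 2.48x = 224.10 - 2.40x → x_m = 42.4980.
Social marginal cost = private MC − MEB = 3.57 + 1.18x.
Set SMC = demand: 3.57 + 1.18x = 224.10 - 2.40x → x* = 61.6006.
The loss is the area between SMC and demand from x* to x_m; with linear curves that's a triangle of height MEB(x_m).
DWL = ½ × 19.1026 × 68.3873 = 653.1876.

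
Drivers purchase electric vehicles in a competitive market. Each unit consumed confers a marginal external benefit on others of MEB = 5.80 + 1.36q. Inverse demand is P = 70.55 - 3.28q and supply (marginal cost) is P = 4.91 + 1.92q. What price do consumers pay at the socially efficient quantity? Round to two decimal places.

Social marginal benefit = demand + MEB = 76.35 - 1.92q.
Set SMB = MC: 76.35 - 1.92q = 4.91 + 1.92q → q* = 18.6042.
Consumer price on the demand curve at q*: 70.55 − 3.28×18.6042 = 9.5282.

P = 9.53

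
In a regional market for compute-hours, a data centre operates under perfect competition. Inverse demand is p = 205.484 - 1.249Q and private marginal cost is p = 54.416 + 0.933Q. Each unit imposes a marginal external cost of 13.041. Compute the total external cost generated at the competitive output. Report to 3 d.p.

Market equilibrium (private): 54.416 + 0.933Q = 205.484 - 1.249Q → Q_m = 69.2337.
Total external cost = MEC × Q_m = 13.041 × 69.2337 = 902.8767.

902.877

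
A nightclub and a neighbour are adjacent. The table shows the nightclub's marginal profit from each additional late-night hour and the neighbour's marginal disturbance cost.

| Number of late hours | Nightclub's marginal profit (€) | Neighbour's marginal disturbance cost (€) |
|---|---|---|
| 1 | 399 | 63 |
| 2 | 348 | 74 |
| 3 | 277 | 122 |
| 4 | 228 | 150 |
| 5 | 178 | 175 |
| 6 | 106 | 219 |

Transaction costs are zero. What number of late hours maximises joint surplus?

5

Bargaining reaches the level where marginal profit last exceeds marginal disturbance cost.
That holds through level 5 (178 ≥ 175) but not at 6 (106 < 219).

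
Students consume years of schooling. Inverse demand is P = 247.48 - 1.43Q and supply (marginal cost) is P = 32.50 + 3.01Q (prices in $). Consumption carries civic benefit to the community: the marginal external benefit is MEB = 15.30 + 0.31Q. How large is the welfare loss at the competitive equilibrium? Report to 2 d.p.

Market equilibrium (private): 32.50 + 3.01Q = 247.48 - 1.43Q → Q_m = 48.4189.
Social marginal benefit = demand + MEB = 262.78 - 1.12Q.
Set SMB = MC: 262.78 - 1.12Q = 32.50 + 3.01Q → Q* = 55.7579.
The loss is the area between SMB and MC from Q* to Q_m; with linear curves that's a triangle of height MEB(Q_m).
DWL = ½ × 7.3390 × 30.3099 = 111.2222.

DWL = $111.22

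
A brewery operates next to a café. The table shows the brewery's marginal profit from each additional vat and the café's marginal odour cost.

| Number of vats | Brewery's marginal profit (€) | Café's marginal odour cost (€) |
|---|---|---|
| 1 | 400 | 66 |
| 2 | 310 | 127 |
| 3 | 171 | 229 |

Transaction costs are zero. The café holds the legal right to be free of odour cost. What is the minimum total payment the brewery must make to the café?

Efficient level: marginal profit ≥ marginal odour cost through level 2, so k* = 2.
With the café holding the right, the brewery must at least compensate total damage at k*: 66 + 127 = 193.

€193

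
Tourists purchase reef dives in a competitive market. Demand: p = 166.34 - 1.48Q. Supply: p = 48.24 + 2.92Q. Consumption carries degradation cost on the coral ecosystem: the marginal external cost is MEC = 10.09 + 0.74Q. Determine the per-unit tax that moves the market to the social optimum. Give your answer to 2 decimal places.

tax = 25.64 per unit

Social marginal benefit = demand − MEC = 156.25 - 2.22Q.
Set SMB = MC: 156.25 - 2.22Q = 48.24 + 2.92Q → Q* = 21.0136.
The Pigouvian tax equals MEC at Q*: 10.09 + 0.74×21.0136 = 25.6401.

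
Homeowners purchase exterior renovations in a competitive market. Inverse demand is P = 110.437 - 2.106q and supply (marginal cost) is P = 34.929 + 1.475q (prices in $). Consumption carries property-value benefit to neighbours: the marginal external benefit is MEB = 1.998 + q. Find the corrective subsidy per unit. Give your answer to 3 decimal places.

subsidy = $32.027 per unit

Social marginal benefit = demand + MEB = 112.435 - 1.106q.
Set SMB = MC: 112.435 - 1.106q = 34.929 + 1.475q → q* = 30.0294.
The Pigouvian subsidy equals MEB at q*: 1.998 + 1.000×30.0294 = 32.0274.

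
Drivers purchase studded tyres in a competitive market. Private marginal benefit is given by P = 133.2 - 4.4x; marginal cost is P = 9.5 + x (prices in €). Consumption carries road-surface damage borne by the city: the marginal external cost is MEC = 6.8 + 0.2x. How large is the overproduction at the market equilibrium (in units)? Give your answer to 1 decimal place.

2.0 units

Market equilibrium (private): 9.5 + x = 133.2 - 4.4x → x_m = 22.9074.
Social marginal benefit = demand − MEC = 126.4 - 4.6x.
Set SMB = MC: 126.4 - 4.6x = 9.5 + x → x* = 20.8750.
Gap = |22.9074 − 20.8750| = 2.0324.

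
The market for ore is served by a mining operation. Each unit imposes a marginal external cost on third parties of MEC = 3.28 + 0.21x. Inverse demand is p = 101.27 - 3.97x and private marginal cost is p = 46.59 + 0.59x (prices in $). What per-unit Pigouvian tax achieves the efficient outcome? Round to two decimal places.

tax = $5.54 per unit

Social marginal cost = private MC + MEC = 49.87 + 0.80x.
Set SMC = demand: 49.87 + 0.80x = 101.27 - 3.97x → x* = 10.7757.
The Pigouvian tax equals MEC at x*: 3.28 + 0.21×10.7757 = 5.5429.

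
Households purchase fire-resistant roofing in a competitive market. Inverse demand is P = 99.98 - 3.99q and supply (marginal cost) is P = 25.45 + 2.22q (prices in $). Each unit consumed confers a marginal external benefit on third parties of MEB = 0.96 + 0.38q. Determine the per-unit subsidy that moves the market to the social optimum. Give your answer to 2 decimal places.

subsidy = $5.88 per unit

Social marginal benefit = demand + MEB = 100.94 - 3.61q.
Set SMB = MC: 100.94 - 3.61q = 25.45 + 2.22q → q* = 12.9485.
The Pigouvian subsidy equals MEB at q*: 0.96 + 0.38×12.9485 = 5.8804.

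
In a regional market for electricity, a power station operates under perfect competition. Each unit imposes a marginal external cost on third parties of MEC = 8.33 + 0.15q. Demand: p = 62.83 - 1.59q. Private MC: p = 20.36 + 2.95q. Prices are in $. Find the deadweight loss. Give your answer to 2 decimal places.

Market equilibrium (private): 20.36 + 2.95q = 62.83 - 1.59q → q_m = 9.3546.
Social marginal cost = private MC + MEC = 28.69 + 3.10q.
Set SMC = demand: 28.69 + 3.10q = 62.83 - 1.59q → q* = 7.2793.
The loss is the area between SMC and demand from q* to q_m; with linear curves that's a triangle of height MEC(q_m).
DWL = ½ × 2.0753 × 9.7332 = 10.0997.

DWL = $10.10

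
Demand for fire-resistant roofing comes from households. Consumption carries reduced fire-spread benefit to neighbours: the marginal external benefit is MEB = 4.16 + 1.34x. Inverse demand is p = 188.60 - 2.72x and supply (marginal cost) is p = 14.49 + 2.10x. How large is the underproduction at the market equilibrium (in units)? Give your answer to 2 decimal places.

Market equilibrium (private): 14.49 + 2.10x = 188.60 - 2.72x → x_m = 36.1224.
Social marginal benefit = demand + MEB = 192.76 - 1.38x.
Set SMB = MC: 192.76 - 1.38x = 14.49 + 2.10x → x* = 51.2270.
Gap = |36.1224 − 51.2270| = 15.1046.

15.10 units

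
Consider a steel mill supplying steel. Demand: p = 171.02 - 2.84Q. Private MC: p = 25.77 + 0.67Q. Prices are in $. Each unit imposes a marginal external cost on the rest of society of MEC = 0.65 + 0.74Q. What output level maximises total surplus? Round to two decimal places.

Social marginal cost = private MC + MEC = 26.42 + 1.41Q.
Set SMC = demand: 26.42 + 1.41Q = 171.02 - 2.84Q → Q* = 34.0235.

Q* = 34.02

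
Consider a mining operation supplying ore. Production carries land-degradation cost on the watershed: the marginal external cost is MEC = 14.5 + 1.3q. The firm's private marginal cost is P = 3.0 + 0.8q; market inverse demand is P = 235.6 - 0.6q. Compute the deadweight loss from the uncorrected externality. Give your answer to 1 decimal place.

Market equilibrium (private): 3.0 + 0.8q = 235.6 - 0.6q → q_m = 166.1429.
Social marginal cost = private MC + MEC = 17.5 + 2.1q.
Set SMC = demand: 17.5 + 2.1q = 235.6 - 0.6q → q* = 80.7778.
The welfare-loss triangle has base |q_m − q*| and height MEC(q_m) (the vertical gap between SMC and demand is zero at q* and MEC at q_m).
DWL = ½ × 85.3651 × 230.4857 = 9837.7174.

DWL = 9837.7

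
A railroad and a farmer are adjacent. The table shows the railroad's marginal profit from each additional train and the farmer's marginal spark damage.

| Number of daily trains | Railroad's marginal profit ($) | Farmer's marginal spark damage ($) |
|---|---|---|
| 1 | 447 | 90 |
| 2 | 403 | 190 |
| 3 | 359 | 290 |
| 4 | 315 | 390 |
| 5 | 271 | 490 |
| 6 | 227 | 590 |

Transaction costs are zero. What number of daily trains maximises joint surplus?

Bargaining reaches the level where marginal profit last exceeds marginal spark damage.
That holds through level 3 (359 ≥ 290) but not at 4 (315 < 390).

3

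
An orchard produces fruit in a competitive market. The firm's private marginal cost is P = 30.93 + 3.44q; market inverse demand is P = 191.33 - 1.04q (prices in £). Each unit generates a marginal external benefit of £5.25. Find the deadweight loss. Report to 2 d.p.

DWL = £3.08

Market equilibrium (private): 30.93 + 3.44q = 191.33 - 1.04q → q_m = 35.8036.
Social marginal cost = private MC − MEB = 25.68 + 3.44q.
Set SMC = demand: 25.68 + 3.44q = 191.33 - 1.04q → q* = 36.9754.
Height of the DWL triangle at q_m is demand(q_m) − SMC(q_m) = MEB(q_m) = 5.2500.
DWL = ½ × 1.1718 × 5.2500 = 3.0760.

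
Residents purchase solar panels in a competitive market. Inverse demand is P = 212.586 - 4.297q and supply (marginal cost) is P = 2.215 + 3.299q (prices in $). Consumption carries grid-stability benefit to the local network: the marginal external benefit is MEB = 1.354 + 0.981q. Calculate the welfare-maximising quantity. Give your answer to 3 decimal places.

q* = 32.007

Social marginal benefit = demand + MEB = 213.940 - 3.316q.
Set SMB = MC: 213.940 - 3.316q = 2.215 + 3.299q → q* = 32.0068.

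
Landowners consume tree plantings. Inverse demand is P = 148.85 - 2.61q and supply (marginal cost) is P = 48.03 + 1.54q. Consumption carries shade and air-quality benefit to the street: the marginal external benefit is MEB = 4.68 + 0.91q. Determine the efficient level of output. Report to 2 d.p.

q* = 32.56

Social marginal benefit = demand + MEB = 153.53 - 1.70q.
Set SMB = MC: 153.53 - 1.70q = 48.03 + 1.54q → q* = 32.5617.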